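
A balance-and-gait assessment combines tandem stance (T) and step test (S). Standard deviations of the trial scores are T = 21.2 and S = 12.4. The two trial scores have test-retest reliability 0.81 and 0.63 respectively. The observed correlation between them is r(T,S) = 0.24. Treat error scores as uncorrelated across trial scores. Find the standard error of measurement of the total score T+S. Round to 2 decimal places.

Var(total) = 603.2 + 126.182 = 729.382.
True-score variance = 460.915 + 126.182 = 587.098, so reliability = 0.8049.
Error variance = 729.382 − 587.098 = 142.285; SEM = √142.285 = 11.93.

11.93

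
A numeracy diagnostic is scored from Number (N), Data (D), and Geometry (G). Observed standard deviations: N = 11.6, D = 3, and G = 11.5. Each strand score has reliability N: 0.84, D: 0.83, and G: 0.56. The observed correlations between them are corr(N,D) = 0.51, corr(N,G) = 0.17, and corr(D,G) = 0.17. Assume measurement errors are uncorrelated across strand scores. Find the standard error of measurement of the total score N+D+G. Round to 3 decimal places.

Var(total) = 275.81 + 92.582 = 368.392.
True-score variance = 194.56 + 92.582 = 287.142, so reliability = 0.7794.
Error variance = 368.392 − 287.142 = 81.2496; SEM = √81.2496 = 9.014.

9.014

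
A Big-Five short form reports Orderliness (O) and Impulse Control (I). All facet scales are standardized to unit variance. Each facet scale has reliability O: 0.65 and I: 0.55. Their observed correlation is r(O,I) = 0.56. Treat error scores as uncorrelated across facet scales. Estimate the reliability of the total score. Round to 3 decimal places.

0.744

Var(O+I) = 2 + 2·[0.56] = 2 + 1.12 = 3.12.
With uncorrelated errors the cross-covariances are all true-score covariance, so they carry over unchanged; only the diagonal terms shrink to ρᵢσᵢ².
True-score variance = [0.65 + 0.55] + 1.12 = 1.2 + 1.12 = 2.32.
Reliability = 2.32 / 3.12 = 0.744.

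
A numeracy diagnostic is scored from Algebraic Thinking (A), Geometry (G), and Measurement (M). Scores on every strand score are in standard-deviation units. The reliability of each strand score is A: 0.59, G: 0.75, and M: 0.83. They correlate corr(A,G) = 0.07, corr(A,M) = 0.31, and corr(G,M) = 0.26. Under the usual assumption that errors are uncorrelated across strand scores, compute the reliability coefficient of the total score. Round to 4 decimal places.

0.8061

Var(A+G+M) = 3 + 2·[0.07 + 0.31 + 0.26] = 3 + 1.28 = 4.28.
Because errors are independent across components, Cov(Tᵢ,Tⱼ) = Cov(Xᵢ,Xⱼ); the off-diagonal part of the true-score variance is the same as above.
True-score variance = [0.59 + 0.75 + 0.83] + 1.28 = 2.17 + 1.28 = 3.45.
Reliability = 3.45 / 4.28 = 0.8061.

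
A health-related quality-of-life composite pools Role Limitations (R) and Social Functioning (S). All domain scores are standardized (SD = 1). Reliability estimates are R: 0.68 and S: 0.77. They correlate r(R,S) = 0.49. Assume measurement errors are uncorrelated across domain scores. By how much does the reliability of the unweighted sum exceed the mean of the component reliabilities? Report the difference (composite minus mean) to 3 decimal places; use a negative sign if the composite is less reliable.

0.090

Var(sum) = 2 + 0.98 = 2.98; true-score variance = 1.45 + 0.98 = 2.43; composite reliability = 0.8154.
Mean component reliability = 0.7250.
Difference = 0.8154 − 0.7250 = 0.090.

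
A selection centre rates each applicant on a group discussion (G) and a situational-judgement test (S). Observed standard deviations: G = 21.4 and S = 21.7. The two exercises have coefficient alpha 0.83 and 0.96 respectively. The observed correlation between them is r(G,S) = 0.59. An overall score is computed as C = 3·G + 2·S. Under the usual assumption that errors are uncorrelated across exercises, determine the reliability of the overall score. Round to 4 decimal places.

0.9165

Var(C) = 3²·21.4² + 2²·21.7² + 2·[6·21.4·21.7·0.59] = 6005.2 + 3287.81 = 9293.01.
Because errors are independent across components, Cov(Tᵢ,Tⱼ) = Cov(Xᵢ,Xⱼ); the off-diagonal part of the true-score variance is the same as above.
True-score variance = [3²·21.4²·0.83 + 2²·21.7²·0.96] + 3287.81 = 5229.18 + 3287.81 = 8516.99.
Reliability = 8516.99 / 9293.01 = 0.9165.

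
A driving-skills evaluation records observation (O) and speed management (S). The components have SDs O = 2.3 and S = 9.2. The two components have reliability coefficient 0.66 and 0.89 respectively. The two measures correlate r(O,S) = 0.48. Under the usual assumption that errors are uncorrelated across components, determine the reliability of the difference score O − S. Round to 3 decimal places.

0.840

Var(O−S) = 2.3² + 9.2² − 2·2.3·9.2·0.48 = 89.93 − 20.3136 = 69.6164.
Under uncorrelated errors the observed covariances equal the true-score covariances, so only the own-variance terms attenuate.
True-score variance = [2.3²·0.66 + 9.2²·0.89] − 20.3136 = 78.821 − 20.3136 = 58.5074.
Reliability = 58.5074 / 69.6164 = 0.840.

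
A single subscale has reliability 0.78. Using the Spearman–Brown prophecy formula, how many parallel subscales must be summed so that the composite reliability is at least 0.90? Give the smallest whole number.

k ≥ ρ*(1−ρ₁)/(ρ₁(1−ρ*)) = 0.90·0.22 / (0.78·0.10) = 2.538.
Smallest integer k = 3.

3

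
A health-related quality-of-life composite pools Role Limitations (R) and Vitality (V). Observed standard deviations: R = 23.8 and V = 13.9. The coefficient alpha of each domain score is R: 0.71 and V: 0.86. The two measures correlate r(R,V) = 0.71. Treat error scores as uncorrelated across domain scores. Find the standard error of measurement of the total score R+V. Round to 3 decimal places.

Var(total) = 759.65 + 469.764 = 1229.41.
True-score variance = 568.333 + 469.764 = 1038.1, so reliability = 0.8444.
Error variance = 1229.41 − 1038.1 = 191.317; SEM = √191.317 = 13.832.

13.832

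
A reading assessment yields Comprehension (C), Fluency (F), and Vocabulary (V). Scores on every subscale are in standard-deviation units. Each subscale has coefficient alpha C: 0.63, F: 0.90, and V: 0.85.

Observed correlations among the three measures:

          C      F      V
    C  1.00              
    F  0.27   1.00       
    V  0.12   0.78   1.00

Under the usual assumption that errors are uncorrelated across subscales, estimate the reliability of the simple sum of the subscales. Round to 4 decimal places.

0.8839

Var(C+F+V) = 3 + 2·[0.27 + 0.12 + 0.78] = 3 + 2.34 = 5.34.
Because errors are independent across components, Cov(Tᵢ,Tⱼ) = Cov(Xᵢ,Xⱼ); the off-diagonal part of the true-score variance is the same as above.
True-score variance = [0.63 + 0.90 + 0.85] + 2.34 = 2.38 + 2.34 = 4.72.
Reliability = 4.72 / 5.34 = 0.8839.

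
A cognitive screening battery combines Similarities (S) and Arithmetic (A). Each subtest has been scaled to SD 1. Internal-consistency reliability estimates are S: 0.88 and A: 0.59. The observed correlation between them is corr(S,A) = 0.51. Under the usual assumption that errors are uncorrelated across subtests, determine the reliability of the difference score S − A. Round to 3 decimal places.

0.459

Var(S−A) = 1 + 1 − 2·0.51 = 2 − 1.02 = 0.98.
Because errors are independent across components, Cov(Tᵢ,Tⱼ) = Cov(Xᵢ,Xⱼ); the off-diagonal part of the true-score variance is the same as above.
True-score variance = [0.88 + 0.59] − 1.02 = 1.47 − 1.02 = 0.45.
Reliability = 0.45 / 0.98 = 0.459.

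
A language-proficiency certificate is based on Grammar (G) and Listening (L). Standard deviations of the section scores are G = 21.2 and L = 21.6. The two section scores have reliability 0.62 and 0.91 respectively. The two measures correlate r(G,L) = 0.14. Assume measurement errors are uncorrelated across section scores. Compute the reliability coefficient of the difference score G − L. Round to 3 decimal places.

0.730

Var(G−L) = 21.2² + 21.6² − 2·21.2·21.6·0.14 = 916 − 128.218 = 787.782.
Under uncorrelated errors the observed covariances equal the true-score covariances, so only the own-variance terms attenuate.
True-score variance = [21.2²·0.62 + 21.6²·0.91] − 128.218 = 703.222 − 128.218 = 575.005.
Reliability = 575.005 / 787.782 = 0.730.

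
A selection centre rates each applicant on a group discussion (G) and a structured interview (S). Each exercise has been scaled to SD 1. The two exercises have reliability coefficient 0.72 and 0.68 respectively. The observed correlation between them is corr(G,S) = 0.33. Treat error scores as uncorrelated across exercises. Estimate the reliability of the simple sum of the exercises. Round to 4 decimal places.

Var(G+S) = 2 + 2·[0.33] = 2 + 0.66 = 2.66.
Because errors are independent across components, Cov(Tᵢ,Tⱼ) = Cov(Xᵢ,Xⱼ); the off-diagonal part of the true-score variance is the same as above.
True-score variance = [0.72 + 0.68] + 0.66 = 1.4 + 0.66 = 2.06.
Reliability = 2.06 / 2.66 = 0.7744.

0.7744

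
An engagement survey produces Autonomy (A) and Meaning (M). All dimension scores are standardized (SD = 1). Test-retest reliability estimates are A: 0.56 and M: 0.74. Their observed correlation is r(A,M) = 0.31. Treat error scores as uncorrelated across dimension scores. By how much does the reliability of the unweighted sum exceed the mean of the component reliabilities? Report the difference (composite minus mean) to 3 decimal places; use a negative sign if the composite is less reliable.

0.083

Var(sum) = 2 + 0.62 = 2.62; true-score variance = 1.3 + 0.62 = 1.92; composite reliability = 0.7328.
Mean component reliability = 0.6500.
Difference = 0.7328 − 0.6500 = 0.083.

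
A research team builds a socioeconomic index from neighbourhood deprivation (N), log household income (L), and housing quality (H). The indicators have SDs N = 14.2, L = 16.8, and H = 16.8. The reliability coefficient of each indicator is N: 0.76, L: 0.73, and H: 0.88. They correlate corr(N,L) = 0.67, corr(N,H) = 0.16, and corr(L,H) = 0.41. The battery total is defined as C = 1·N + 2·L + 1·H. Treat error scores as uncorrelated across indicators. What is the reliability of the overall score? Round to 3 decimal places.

Var(C) = 14.2² + 2²·16.8² + 16.8² + 2·[2·14.2·16.8·0.67 + 14.2·16.8·0.16 + 2·16.8·16.8·0.41] = 1612.84 + 1178.55 = 2791.39.
Because errors are independent across components, Cov(Tᵢ,Tⱼ) = Cov(Xᵢ,Xⱼ); the off-diagonal part of the true-score variance is the same as above.
True-score variance = [14.2²·0.76 + 2²·16.8²·0.73 + 16.8²·0.88] + 1178.55 = 1225.76 + 1178.55 = 2404.31.
Reliability = 2404.31 / 2791.39 = 0.861.

0.861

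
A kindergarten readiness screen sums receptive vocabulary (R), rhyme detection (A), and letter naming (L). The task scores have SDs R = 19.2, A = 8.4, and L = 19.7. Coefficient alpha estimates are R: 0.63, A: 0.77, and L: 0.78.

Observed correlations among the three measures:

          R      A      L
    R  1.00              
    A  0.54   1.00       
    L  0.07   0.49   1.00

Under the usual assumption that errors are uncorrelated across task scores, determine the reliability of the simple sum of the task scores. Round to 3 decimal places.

Var(R+A+L) = 19.2² + 8.4² + 19.7² + 2·[19.2·8.4·0.54 + 19.2·19.7·0.07 + 8.4·19.7·0.49] = 827.29 + 389.306 = 1216.6.
With uncorrelated errors the cross-covariances are all true-score covariance, so they carry over unchanged; only the diagonal terms shrink to ρᵢσᵢ².
True-score variance = [19.2²·0.63 + 8.4²·0.77 + 19.7²·0.78] + 389.306 = 589.285 + 389.306 = 978.591.
Reliability = 978.591 / 1216.6 = 0.804.

0.804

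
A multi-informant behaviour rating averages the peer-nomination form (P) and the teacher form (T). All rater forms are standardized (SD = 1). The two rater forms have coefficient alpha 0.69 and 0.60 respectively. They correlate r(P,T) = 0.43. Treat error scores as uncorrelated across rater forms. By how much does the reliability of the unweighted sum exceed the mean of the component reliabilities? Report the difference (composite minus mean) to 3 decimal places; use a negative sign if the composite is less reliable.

0.107

Var(sum) = 2 + 0.86 = 2.86; true-score variance = 1.29 + 0.86 = 2.15; composite reliability = 0.7517.
Mean component reliability = 0.6450.
Difference = 0.7517 − 0.6450 = 0.107.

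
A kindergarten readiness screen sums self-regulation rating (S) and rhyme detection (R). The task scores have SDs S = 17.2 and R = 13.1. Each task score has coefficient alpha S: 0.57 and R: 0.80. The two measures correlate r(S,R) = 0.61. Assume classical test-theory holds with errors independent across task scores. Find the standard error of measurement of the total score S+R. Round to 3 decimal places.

Var(total) = 467.45 + 274.89 = 742.34.
True-score variance = 305.917 + 274.89 = 580.807, so reliability = 0.7824.
Error variance = 742.34 − 580.807 = 161.533; SEM = √161.533 = 12.710.

12.710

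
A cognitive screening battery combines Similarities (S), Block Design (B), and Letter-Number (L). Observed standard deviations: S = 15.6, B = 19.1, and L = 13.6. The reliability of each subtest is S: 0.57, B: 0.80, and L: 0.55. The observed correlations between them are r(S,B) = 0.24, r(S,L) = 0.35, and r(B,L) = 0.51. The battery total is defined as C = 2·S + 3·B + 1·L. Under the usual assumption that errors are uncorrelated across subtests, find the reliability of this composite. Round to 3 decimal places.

0.819

Var(C) = 2²·15.6² + 3²·19.1² + 13.6² + 2·[6·15.6·19.1·0.24 + 2·15.6·13.6·0.35 + 3·19.1·13.6·0.51] = 4441.69 + 1950.01 = 6391.7.
Under uncorrelated errors the observed covariances equal the true-score covariances, so only the own-variance terms attenuate.
True-score variance = [2²·15.6²·0.57 + 3²·19.1²·0.80 + 13.6²·0.55] + 1950.01 = 3283.22 + 1950.01 = 5233.24.
Reliability = 5233.24 / 6391.7 = 0.819.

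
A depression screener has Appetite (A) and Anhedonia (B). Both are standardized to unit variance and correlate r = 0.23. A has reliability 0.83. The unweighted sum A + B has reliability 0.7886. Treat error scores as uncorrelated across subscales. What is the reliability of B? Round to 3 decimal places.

Var(A+B) = 2 + 2·0.23 = 2.460.
True-score variance = ρ_A + ρ_B + 2·0.23, so 0.7886 = (0.83 + ρ_B + 0.46) / 2.460.
ρ_B = 0.7886·2.460 − 0.83 − 0.46 = 0.650.

0.650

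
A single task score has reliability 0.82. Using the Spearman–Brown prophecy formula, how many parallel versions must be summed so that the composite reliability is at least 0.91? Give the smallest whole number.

k ≥ ρ*(1−ρ₁)/(ρ₁(1−ρ*)) = 0.91·0.18 / (0.82·0.09) = 2.220.
Smallest integer k = 3.

3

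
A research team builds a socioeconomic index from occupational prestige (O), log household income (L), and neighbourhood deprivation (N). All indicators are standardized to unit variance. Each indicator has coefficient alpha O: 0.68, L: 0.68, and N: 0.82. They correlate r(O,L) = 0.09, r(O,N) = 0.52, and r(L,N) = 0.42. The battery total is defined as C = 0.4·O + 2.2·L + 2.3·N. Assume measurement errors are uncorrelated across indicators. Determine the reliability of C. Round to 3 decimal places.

0.837

Var(C) = 0.4² + 2.2² + 2.3² + 2·[0.88·0.09 + 0.92·0.52 + 5.06·0.42] = 10.29 + 5.3656 = 15.6556.
With uncorrelated errors the cross-covariances are all true-score covariance, so they carry over unchanged; only the diagonal terms shrink to ρᵢσᵢ².
True-score variance = [0.4²·0.68 + 2.2²·0.68 + 2.3²·0.82] + 5.3656 = 7.7378 + 5.3656 = 13.1034.
Reliability = 13.1034 / 15.6556 = 0.837.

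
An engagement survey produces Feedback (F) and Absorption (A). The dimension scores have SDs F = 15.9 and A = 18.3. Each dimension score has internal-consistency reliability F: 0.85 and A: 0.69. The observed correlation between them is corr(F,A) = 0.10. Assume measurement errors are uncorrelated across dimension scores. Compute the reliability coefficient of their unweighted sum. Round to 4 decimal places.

0.7806

Var(F+A) = 15.9² + 18.3² + 2·[15.9·18.3·0.10] = 587.7 + 58.194 = 645.894.
Under uncorrelated errors the observed covariances equal the true-score covariances, so only the own-variance terms attenuate.
True-score variance = [15.9²·0.85 + 18.3²·0.69] + 58.194 = 445.963 + 58.194 = 504.157.
Reliability = 504.157 / 645.894 = 0.7806.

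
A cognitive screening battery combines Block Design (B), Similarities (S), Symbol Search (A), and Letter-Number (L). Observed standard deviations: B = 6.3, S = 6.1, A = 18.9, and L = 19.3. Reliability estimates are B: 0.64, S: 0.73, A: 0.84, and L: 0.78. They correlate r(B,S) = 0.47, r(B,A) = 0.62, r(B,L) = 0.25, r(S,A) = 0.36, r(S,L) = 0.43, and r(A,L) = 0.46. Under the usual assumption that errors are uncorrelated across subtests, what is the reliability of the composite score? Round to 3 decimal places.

Var(B+S+A+L) = 6.3² + 6.1² + 18.9² + 19.3² + 2·[6.3·6.1·0.47 + 6.3·18.9·0.62 + 6.3·19.3·0.25 + 6.1·18.9·0.36 + 6.1·19.3·0.43 + 18.9·19.3·0.46] = 806.6 + 764.411 = 1571.01.
With uncorrelated errors the cross-covariances are all true-score covariance, so they carry over unchanged; only the diagonal terms shrink to ρᵢσᵢ².
True-score variance = [6.3²·0.64 + 6.1²·0.73 + 18.9²·0.84 + 19.3²·0.78] + 764.411 = 643.163 + 764.411 = 1407.57.
Reliability = 1407.57 / 1571.01 = 0.896.

0.896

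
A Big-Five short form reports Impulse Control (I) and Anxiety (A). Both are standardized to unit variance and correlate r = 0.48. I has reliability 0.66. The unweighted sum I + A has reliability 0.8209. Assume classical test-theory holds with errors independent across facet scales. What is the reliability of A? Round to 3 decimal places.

Var(I+A) = 2 + 2·0.48 = 2.960.
True-score variance = ρ_I + ρ_A + 2·0.48, so 0.8209 = (0.66 + ρ_A + 0.96) / 2.960.
ρ_A = 0.8209·2.960 − 0.66 − 0.96 = 0.810.

0.810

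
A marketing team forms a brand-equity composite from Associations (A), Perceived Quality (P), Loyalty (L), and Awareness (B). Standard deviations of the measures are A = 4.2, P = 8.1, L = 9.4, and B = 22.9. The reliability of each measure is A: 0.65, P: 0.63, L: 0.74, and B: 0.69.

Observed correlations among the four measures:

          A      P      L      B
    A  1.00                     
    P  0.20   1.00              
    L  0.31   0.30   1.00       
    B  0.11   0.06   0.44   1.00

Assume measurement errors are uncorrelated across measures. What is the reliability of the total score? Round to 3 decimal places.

Var(A+P+L+B) = 4.2² + 8.1² + 9.4² + 22.9² + 2·[4.2·8.1·0.20 + 4.2·9.4·0.31 + 4.2·22.9·0.11 + 8.1·9.4·0.30 + 8.1·22.9·0.06 + 9.4·22.9·0.44] = 696.02 + 316.617 = 1012.64.
Under uncorrelated errors the observed covariances equal the true-score covariances, so only the own-variance terms attenuate.
True-score variance = [4.2²·0.65 + 8.1²·0.63 + 9.4²·0.74 + 22.9²·0.69] + 316.617 = 480.03 + 316.617 = 796.646.
Reliability = 796.646 / 1012.64 = 0.787.

0.787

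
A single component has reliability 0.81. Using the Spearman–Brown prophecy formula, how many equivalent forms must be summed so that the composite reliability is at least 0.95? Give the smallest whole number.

5

k ≥ ρ*(1−ρ₁)/(ρ₁(1−ρ*)) = 0.95·0.19 / (0.81·0.05) = 4.457.
Smallest integer k = 5.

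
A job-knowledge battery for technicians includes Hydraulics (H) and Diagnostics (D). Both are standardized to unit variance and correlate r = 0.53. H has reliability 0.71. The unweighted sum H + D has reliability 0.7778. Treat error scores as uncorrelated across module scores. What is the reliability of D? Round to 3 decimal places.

Var(H+D) = 2 + 2·0.53 = 3.060.
True-score variance = ρ_H + ρ_D + 2·0.53, so 0.7778 = (0.71 + ρ_D + 1.06) / 3.060.
ρ_D = 0.7778·3.060 − 0.71 − 1.06 = 0.610.

0.610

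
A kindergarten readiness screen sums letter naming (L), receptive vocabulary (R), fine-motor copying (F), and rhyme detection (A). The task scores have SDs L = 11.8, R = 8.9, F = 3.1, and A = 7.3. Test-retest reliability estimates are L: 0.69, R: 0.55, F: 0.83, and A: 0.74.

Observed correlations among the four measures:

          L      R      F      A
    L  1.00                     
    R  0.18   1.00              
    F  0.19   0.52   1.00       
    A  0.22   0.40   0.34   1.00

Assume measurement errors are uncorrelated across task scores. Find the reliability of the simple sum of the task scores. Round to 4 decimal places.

0.7981

Var(L+R+F+A) = 11.8² + 8.9² + 3.1² + 7.3² + 2·[11.8·8.9·0.18 + 11.8·3.1·0.19 + 11.8·7.3·0.22 + 8.9·3.1·0.52 + 8.9·7.3·0.40 + 3.1·7.3·0.34] = 281.35 + 185.667 = 467.017.
Because errors are independent across components, Cov(Tᵢ,Tⱼ) = Cov(Xᵢ,Xⱼ); the off-diagonal part of the true-score variance is the same as above.
True-score variance = [11.8²·0.69 + 8.9²·0.55 + 3.1²·0.83 + 7.3²·0.74] + 185.667 = 187.052 + 185.667 = 372.719.
Reliability = 372.719 / 467.017 = 0.7981.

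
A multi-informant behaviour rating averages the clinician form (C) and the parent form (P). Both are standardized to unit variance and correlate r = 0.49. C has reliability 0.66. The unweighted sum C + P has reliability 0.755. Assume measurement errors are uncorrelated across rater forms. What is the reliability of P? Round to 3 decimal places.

Var(C+P) = 2 + 2·0.49 = 2.980.
True-score variance = ρ_C + ρ_P + 2·0.49, so 0.755 = (0.66 + ρ_P + 0.98) / 2.980.
ρ_P = 0.755·2.980 − 0.66 − 0.98 = 0.610.

0.610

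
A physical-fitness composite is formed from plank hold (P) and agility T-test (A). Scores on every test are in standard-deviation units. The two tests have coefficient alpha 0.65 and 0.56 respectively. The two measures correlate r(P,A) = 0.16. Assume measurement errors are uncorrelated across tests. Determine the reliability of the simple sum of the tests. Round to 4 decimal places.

0.6595

Var(P+A) = 2 + 2·[0.16] = 2 + 0.32 = 2.32.
Because errors are independent across components, Cov(Tᵢ,Tⱼ) = Cov(Xᵢ,Xⱼ); the off-diagonal part of the true-score variance is the same as above.
True-score variance = [0.65 + 0.56] + 0.32 = 1.21 + 0.32 = 1.53.
Reliability = 1.53 / 2.32 = 0.6595.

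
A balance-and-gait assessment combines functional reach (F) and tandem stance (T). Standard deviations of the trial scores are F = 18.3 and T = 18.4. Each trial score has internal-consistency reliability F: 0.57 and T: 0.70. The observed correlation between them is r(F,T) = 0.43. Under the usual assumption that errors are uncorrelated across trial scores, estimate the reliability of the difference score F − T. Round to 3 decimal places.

Var(F−T) = 18.3² + 18.4² − 2·18.3·18.4·0.43 = 673.45 − 289.579 = 383.871.
Because errors are independent across components, Cov(Tᵢ,Tⱼ) = Cov(Xᵢ,Xⱼ); the off-diagonal part of the true-score variance is the same as above.
True-score variance = [18.3²·0.57 + 18.4²·0.70] − 289.579 = 427.879 − 289.579 = 138.3.
Reliability = 138.3 / 383.871 = 0.360.

0.360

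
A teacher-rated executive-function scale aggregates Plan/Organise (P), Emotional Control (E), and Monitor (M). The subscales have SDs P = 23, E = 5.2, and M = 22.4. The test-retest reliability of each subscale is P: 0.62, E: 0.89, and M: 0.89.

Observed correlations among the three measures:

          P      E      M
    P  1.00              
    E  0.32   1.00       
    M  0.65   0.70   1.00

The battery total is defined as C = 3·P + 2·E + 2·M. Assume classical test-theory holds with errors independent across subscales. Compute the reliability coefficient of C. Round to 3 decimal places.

Var(C) = 3²·23² + 2²·5.2² + 2²·22.4² + 2·[6·23·5.2·0.32 + 6·23·22.4·0.65 + 4·5.2·22.4·0.70] = 6876.2 + 5130.11 = 12006.3.
Because errors are independent across components, Cov(Tᵢ,Tⱼ) = Cov(Xᵢ,Xⱼ); the off-diagonal part of the true-score variance is the same as above.
True-score variance = [3²·23²·0.62 + 2²·5.2²·0.89 + 2²·22.4²·0.89] + 5130.11 = 4834.35 + 5130.11 = 9964.46.
Reliability = 9964.46 / 12006.3 = 0.830.

0.830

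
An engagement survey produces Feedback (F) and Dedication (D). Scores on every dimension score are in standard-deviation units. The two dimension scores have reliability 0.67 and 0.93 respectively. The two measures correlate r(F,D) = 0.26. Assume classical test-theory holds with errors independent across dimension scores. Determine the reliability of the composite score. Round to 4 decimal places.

Var(F+D) = 2 + 2·[0.26] = 2 + 0.52 = 2.52.
With uncorrelated errors the cross-covariances are all true-score covariance, so they carry over unchanged; only the diagonal terms shrink to ρᵢσᵢ².
True-score variance = [0.67 + 0.93] + 0.52 = 1.6 + 0.52 = 2.12.
Reliability = 2.12 / 2.52 = 0.8413.

0.8413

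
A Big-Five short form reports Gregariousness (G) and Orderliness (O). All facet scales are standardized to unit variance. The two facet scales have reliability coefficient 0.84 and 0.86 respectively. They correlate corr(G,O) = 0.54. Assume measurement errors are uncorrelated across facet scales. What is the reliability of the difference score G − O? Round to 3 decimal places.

Var(G−O) = 1 + 1 − 2·0.54 = 2 − 1.08 = 0.92.
Because errors are independent across components, Cov(Tᵢ,Tⱼ) = Cov(Xᵢ,Xⱼ); the off-diagonal part of the true-score variance is the same as above.
True-score variance = [0.84 + 0.86] − 1.08 = 1.7 − 1.08 = 0.62.
Reliability = 0.62 / 0.92 = 0.674.

0.674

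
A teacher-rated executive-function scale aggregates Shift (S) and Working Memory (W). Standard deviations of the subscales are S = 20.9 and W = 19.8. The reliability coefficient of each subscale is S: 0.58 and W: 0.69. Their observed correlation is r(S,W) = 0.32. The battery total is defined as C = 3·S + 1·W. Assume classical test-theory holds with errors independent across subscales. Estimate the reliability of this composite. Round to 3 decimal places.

Var(C) = 3²·20.9² + 19.8² + 2·[3·20.9·19.8·0.32] = 4323.33 + 794.534 = 5117.86.
Because errors are independent across components, Cov(Tᵢ,Tⱼ) = Cov(Xᵢ,Xⱼ); the off-diagonal part of the true-score variance is the same as above.
True-score variance = [3²·20.9²·0.58 + 19.8²·0.69] + 794.534 = 2550.66 + 794.534 = 3345.19.
Reliability = 3345.19 / 5117.86 = 0.654.

0.654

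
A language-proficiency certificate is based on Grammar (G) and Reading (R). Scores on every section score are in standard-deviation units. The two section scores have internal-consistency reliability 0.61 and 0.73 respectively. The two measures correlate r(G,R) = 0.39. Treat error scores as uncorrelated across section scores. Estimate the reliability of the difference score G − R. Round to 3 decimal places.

Var(G−R) = 1 + 1 − 2·0.39 = 2 − 0.78 = 1.22.
Because errors are independent across components, Cov(Tᵢ,Tⱼ) = Cov(Xᵢ,Xⱼ); the off-diagonal part of the true-score variance is the same as above.
True-score variance = [0.61 + 0.73] − 0.78 = 1.34 − 0.78 = 0.56.
Reliability = 0.56 / 1.22 = 0.459.

0.459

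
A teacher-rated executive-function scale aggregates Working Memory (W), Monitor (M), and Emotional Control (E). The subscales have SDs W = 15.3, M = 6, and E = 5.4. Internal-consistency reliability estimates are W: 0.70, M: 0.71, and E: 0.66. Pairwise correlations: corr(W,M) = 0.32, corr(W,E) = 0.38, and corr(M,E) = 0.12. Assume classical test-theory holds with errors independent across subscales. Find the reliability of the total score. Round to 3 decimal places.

0.789

Var(W+M+E) = 15.3² + 6² + 5.4² + 2·[15.3·6·0.32 + 15.3·5.4·0.38 + 6·5.4·0.12] = 299.25 + 129.319 = 428.569.
With uncorrelated errors the cross-covariances are all true-score covariance, so they carry over unchanged; only the diagonal terms shrink to ρᵢσᵢ².
True-score variance = [15.3²·0.70 + 6²·0.71 + 5.4²·0.66] + 129.319 = 208.669 + 129.319 = 337.988.
Reliability = 337.988 / 428.569 = 0.789.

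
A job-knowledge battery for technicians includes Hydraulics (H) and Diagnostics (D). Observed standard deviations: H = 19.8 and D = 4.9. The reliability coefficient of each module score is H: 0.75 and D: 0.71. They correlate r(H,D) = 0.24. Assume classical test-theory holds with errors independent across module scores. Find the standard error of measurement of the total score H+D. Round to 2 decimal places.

Var(total) = 416.05 + 46.5696 = 462.62.
True-score variance = 311.077 + 46.5696 = 357.647, so reliability = 0.7731.
Error variance = 462.62 − 357.647 = 104.973; SEM = √104.973 = 10.25.

10.25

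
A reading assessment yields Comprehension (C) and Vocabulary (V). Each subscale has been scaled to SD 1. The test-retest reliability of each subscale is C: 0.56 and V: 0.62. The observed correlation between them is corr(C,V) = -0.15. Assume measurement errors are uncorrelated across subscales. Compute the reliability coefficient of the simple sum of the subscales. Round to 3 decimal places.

0.518

Var(C+V) = 2 + 2·[(-0.15)] = 2 − 0.3 = 1.7.
Under uncorrelated errors the observed covariances equal the true-score covariances, so only the own-variance terms attenuate.
True-score variance = [0.56 + 0.62] − 0.3 = 1.18 − 0.3 = 0.88.
Reliability = 0.88 / 1.7 = 0.518.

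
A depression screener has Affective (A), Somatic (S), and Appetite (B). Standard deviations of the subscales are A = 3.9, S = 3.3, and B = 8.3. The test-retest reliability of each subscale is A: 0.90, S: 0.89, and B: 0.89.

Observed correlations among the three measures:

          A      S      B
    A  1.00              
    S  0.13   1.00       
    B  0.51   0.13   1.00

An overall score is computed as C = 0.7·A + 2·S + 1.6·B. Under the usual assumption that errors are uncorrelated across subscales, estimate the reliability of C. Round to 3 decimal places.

Var(C) = 0.7²·3.9² + 2²·3.3² + 1.6²·8.3² + 2·[1.4·3.9·3.3·0.13 + 1.12·3.9·8.3·0.51 + 3.2·3.3·8.3·0.13] = 227.371 + 64.4526 = 291.824.
Under uncorrelated errors the observed covariances equal the true-score covariances, so only the own-variance terms attenuate.
True-score variance = [0.7²·3.9²·0.90 + 2²·3.3²·0.89 + 1.6²·8.3²·0.89] + 64.4526 = 202.435 + 64.4526 = 266.888.
Reliability = 266.888 / 291.824 = 0.915.

0.915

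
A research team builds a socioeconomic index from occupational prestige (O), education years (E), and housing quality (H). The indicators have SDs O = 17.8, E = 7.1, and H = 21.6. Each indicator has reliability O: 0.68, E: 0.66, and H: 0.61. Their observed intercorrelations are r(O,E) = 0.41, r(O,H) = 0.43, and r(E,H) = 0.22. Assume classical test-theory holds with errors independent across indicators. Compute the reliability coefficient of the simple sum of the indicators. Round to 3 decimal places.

Var(O+E+H) = 17.8² + 7.1² + 21.6² + 2·[17.8·7.1·0.41 + 17.8·21.6·0.43 + 7.1·21.6·0.22] = 833.81 + 501.763 = 1335.57.
Because errors are independent across components, Cov(Tᵢ,Tⱼ) = Cov(Xᵢ,Xⱼ); the off-diagonal part of the true-score variance is the same as above.
True-score variance = [17.8²·0.68 + 7.1²·0.66 + 21.6²·0.61] + 501.763 = 533.323 + 501.763 = 1035.09.
Reliability = 1035.09 / 1335.57 = 0.775.

0.775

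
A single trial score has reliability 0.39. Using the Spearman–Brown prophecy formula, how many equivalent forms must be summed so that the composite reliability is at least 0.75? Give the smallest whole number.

5

k ≥ ρ*(1−ρ₁)/(ρ₁(1−ρ*)) = 0.75·0.61 / (0.39·0.25) = 4.692.
Smallest integer k = 5.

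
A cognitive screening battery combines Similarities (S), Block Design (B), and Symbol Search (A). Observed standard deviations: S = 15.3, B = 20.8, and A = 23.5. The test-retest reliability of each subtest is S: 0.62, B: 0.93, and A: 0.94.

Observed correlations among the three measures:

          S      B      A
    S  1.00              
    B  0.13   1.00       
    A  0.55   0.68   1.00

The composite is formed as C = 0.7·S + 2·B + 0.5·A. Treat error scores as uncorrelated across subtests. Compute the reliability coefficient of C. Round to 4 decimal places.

Var(C) = 0.7²·15.3² + 2²·20.8² + 0.5²·23.5² + 2·[1.4·15.3·20.8·0.13 + 0.35·15.3·23.5·0.55 + 20.8·23.5·0.68] = 1983.33 + 919.034 = 2902.36.
With uncorrelated errors the cross-covariances are all true-score covariance, so they carry over unchanged; only the diagonal terms shrink to ρᵢσᵢ².
True-score variance = [0.7²·15.3²·0.62 + 2²·20.8²·0.93 + 0.5²·23.5²·0.94] + 919.034 = 1810.32 + 919.034 = 2729.35.
Reliability = 2729.35 / 2902.36 = 0.9404.

0.9404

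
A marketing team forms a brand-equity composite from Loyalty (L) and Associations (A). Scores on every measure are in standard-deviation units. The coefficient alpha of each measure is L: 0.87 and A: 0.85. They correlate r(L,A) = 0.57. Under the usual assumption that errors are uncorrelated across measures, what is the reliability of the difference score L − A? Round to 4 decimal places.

0.6744

Var(L−A) = 1 + 1 − 2·0.57 = 2 − 1.14 = 0.86.
Because errors are independent across components, Cov(Tᵢ,Tⱼ) = Cov(Xᵢ,Xⱼ); the off-diagonal part of the true-score variance is the same as above.
True-score variance = [0.87 + 0.85] − 1.14 = 1.72 − 1.14 = 0.58.
Reliability = 0.58 / 0.86 = 0.6744.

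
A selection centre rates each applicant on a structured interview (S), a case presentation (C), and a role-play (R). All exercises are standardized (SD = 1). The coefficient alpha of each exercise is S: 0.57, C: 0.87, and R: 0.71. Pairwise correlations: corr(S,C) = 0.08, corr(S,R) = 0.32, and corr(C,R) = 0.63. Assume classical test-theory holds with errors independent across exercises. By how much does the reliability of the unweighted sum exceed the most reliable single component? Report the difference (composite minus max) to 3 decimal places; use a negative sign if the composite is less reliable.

-0.038

Var(sum) = 3 + 2.06 = 5.06; true-score variance = 2.15 + 2.06 = 4.21; composite reliability = 0.8320.
Max component reliability = 0.8700.
Difference = 0.8320 − 0.8700 = -0.038.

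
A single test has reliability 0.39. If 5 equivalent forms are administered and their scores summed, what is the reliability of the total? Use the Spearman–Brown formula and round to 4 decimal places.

0.7617

ρ_k = kρ / (1 + (k−1)ρ) = 5·0.39 / (1 + 4·0.39) = 1.950 / 2.560 = 0.7617.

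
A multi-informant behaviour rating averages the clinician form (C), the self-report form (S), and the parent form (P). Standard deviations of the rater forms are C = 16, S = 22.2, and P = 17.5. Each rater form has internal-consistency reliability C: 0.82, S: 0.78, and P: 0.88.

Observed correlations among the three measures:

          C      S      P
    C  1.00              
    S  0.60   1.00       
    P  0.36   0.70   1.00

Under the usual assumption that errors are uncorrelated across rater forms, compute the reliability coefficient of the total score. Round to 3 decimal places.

0.914

Var(C+S+P) = 16² + 22.2² + 17.5² + 2·[16·22.2·0.60 + 16·17.5·0.36 + 22.2·17.5·0.70] = 1055.09 + 1171.74 = 2226.83.
Under uncorrelated errors the observed covariances equal the true-score covariances, so only the own-variance terms attenuate.
True-score variance = [16²·0.82 + 22.2²·0.78 + 17.5²·0.88] + 1171.74 = 863.835 + 1171.74 = 2035.58.
Reliability = 2035.58 / 2226.83 = 0.914.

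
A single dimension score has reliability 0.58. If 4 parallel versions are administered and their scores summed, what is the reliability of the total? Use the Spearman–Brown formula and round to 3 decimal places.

ρ_k = kρ / (1 + (k−1)ρ) = 4·0.58 / (1 + 3·0.58) = 2.320 / 2.740 = 0.847.

0.847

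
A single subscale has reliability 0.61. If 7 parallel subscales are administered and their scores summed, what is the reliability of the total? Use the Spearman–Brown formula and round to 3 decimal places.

ρ_k = kρ / (1 + (k−1)ρ) = 7·0.61 / (1 + 6·0.61) = 4.270 / 4.660 = 0.916.

0.916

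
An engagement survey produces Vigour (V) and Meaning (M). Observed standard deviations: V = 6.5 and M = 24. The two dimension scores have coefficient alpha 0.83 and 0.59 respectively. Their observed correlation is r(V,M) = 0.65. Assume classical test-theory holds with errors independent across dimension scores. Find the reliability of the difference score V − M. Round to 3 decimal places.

0.414

Var(V−M) = 6.5² + 24² − 2·6.5·24·0.65 = 618.25 − 202.8 = 415.45.
With uncorrelated errors the cross-covariances are all true-score covariance, so they carry over unchanged; only the diagonal terms shrink to ρᵢσᵢ².
True-score variance = [6.5²·0.83 + 24²·0.59] − 202.8 = 374.907 − 202.8 = 172.107.
Reliability = 172.107 / 415.45 = 0.414.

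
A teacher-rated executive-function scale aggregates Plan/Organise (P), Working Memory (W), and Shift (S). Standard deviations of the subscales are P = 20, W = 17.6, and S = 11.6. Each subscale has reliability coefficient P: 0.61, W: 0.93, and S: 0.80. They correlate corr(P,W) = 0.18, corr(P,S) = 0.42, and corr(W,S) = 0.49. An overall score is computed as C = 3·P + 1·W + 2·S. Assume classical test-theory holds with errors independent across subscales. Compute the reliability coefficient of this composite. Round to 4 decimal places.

0.7603

Var(C) = 3²·20² + 17.6² + 2²·11.6² + 2·[3·20·17.6·0.18 + 6·20·11.6·0.42 + 2·17.6·11.6·0.49] = 4448 + 1949.59 = 6397.59.
With uncorrelated errors the cross-covariances are all true-score covariance, so they carry over unchanged; only the diagonal terms shrink to ρᵢσᵢ².
True-score variance = [3²·20²·0.61 + 17.6²·0.93 + 2²·11.6²·0.80] + 1949.59 = 2914.67 + 1949.59 = 4864.26.
Reliability = 4864.26 / 6397.59 = 0.7603.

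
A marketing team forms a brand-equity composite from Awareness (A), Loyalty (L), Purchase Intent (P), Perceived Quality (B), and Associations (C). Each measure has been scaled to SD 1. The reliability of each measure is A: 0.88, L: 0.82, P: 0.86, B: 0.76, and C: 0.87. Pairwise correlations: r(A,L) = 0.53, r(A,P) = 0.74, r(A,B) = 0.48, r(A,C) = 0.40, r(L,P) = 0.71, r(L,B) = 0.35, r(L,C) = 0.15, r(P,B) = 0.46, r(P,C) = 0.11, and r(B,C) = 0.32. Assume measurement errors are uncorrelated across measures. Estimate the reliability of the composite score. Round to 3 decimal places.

0.940

Var(A+L+P+B+C) = 5 + 2·[0.53 + 0.74 + 0.48 + 0.40 + 0.71 + 0.35 + 0.15 + 0.46 + 0.11 + 0.32] = 5 + 8.5 = 13.5.
Because errors are independent across components, Cov(Tᵢ,Tⱼ) = Cov(Xᵢ,Xⱼ); the off-diagonal part of the true-score variance is the same as above.
True-score variance = [0.88 + 0.82 + 0.86 + 0.76 + 0.87] + 8.5 = 4.19 + 8.5 = 12.69.
Reliability = 12.69 / 13.5 = 0.940.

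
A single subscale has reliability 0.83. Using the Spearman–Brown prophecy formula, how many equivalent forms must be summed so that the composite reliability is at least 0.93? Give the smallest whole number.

k ≥ ρ*(1−ρ₁)/(ρ₁(1−ρ*)) = 0.93·0.17 / (0.83·0.07) = 2.721.
Smallest integer k = 3.

3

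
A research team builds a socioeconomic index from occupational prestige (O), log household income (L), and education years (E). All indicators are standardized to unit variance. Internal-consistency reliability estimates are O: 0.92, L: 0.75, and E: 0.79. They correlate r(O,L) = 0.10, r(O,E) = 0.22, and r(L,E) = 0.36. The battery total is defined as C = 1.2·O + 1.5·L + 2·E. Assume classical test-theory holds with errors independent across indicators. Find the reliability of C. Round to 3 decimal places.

Var(C) = 1.2² + 1.5² + 2² + 2·[1.8·0.10 + 2.4·0.22 + 3·0.36] = 7.69 + 3.576 = 11.266.
Under uncorrelated errors the observed covariances equal the true-score covariances, so only the own-variance terms attenuate.
True-score variance = [1.2²·0.92 + 1.5²·0.75 + 2²·0.79] + 3.576 = 6.1723 + 3.576 = 9.7483.
Reliability = 9.7483 / 11.266 = 0.865.

0.865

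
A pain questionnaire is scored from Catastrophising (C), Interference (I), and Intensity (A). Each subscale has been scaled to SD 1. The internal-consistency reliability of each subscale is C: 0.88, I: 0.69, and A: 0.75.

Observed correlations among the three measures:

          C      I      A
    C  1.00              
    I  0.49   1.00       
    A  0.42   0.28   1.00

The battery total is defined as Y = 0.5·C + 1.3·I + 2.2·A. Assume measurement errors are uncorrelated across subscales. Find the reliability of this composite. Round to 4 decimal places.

Var(Y) = 0.5² + 1.3² + 2.2² + 2·[0.65·0.49 + 1.1·0.42 + 2.86·0.28] = 6.78 + 3.1626 = 9.9426.
With uncorrelated errors the cross-covariances are all true-score covariance, so they carry over unchanged; only the diagonal terms shrink to ρᵢσᵢ².
True-score variance = [0.5²·0.88 + 1.3²·0.69 + 2.2²·0.75] + 3.1626 = 5.0161 + 3.1626 = 8.1787.
Reliability = 8.1787 / 9.9426 = 0.8226.

0.8226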